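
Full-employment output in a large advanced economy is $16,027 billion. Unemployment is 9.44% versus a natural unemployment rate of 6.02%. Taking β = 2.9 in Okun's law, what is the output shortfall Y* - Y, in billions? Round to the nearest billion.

Output gap = -2.9 × (9.44 - 6.02) = -2.9 × 3.42 = -9.918%.
Actual GDP ≈ 16027 × 0.90082 ≈ 14437 billion, so the shortfall is 16027 - 14437 = 1590 billion.

$1,590 billion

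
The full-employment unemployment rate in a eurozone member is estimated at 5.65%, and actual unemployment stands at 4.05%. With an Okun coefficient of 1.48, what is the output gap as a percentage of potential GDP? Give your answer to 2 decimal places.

The unemployment gap is 4.05 - 5.65 = -1.6 percentage points.
Okun's law gives an output gap of -1.48 × (-1.6) = 2.368%, i.e. 2.37% above potential.

2.37%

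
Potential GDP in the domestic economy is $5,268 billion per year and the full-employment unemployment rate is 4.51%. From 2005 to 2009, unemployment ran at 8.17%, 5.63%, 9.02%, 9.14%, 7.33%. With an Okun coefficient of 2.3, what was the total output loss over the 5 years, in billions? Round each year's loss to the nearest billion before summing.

Year 2005: gap = -2.3 × (8.17 - 4.51) = -8.418%, loss ≈ 5268 × 8.418/100 ≈ 443.
Year 2006: gap = -2.3 × (5.63 - 4.51) = -2.576%, loss ≈ 5268 × 2.576/100 ≈ 136.
Year 2007: gap = -2.3 × (9.02 - 4.51) = -10.373%, loss ≈ 5268 × 10.373/100 ≈ 546.
Year 2008: gap = -2.3 × (9.14 - 4.51) = -10.649%, loss ≈ 5268 × 10.649/100 ≈ 561.
Year 2009: gap = -2.3 × (7.33 - 4.51) = -6.486%, loss ≈ 5268 × 6.486/100 ≈ 342.
Total lost output = 443 + 136 + 546 + 561 + 342 = 2028 billion.

$2,028 billion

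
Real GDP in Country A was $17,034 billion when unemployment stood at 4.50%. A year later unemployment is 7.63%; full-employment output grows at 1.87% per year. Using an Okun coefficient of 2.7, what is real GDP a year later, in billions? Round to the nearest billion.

Δu = 7.63 - 4.5 = 3.13 points.
Okun's law (growth form): g_Y = g_Y* - β × Δu = 1.87 - 2.7 × (3.13) = 1.87 - 8.451 = -6.581%.
Real GDP in the next year = 17034 × (1 - 6.581/100) = 17034 × 0.93419 ≈ 15913 billion.

$15,913 billion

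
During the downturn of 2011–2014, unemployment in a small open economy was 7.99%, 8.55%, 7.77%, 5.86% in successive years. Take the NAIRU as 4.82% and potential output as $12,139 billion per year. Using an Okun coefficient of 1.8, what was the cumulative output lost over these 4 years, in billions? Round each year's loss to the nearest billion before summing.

Year 2011: gap = -1.8 × (7.99 - 4.82) = -5.706%, loss ≈ 12139 × 5.706/100 ≈ 693.
Year 2012: gap = -1.8 × (8.55 - 4.82) = -6.714%, loss ≈ 12139 × 6.714/100 ≈ 815.
Year 2013: gap = -1.8 × (7.77 - 4.82) = -5.31%, loss ≈ 12139 × 5.31/100 ≈ 645.
Year 2014: gap = -1.8 × (5.86 - 4.82) = -1.872%, loss ≈ 12139 × 1.872/100 ≈ 227.
Total lost output = 693 + 815 + 645 + 227 = 2380 billion.

$2,380 billion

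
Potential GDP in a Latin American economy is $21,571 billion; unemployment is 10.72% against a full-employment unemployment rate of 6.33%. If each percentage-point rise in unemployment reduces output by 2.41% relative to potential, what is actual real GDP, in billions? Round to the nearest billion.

$19,289 billion

Unemployment gap = 10.72 - 6.33 = 4.39 points, so the output gap is -2.41 × 4.39 = -10.5799%.
Actual GDP = 21571 × (1 - 10.5799/100) = 21571 × 0.894201 ≈ 19289 billion.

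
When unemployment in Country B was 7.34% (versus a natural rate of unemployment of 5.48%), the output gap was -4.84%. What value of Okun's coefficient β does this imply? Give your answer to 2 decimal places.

Okun's law: output gap = -β × (u - u*).
-4.84 = -β × (7.34 - 5.48) = -β × 1.86, so β = 4.84/1.86 = 2.60.

β ≈ 2.60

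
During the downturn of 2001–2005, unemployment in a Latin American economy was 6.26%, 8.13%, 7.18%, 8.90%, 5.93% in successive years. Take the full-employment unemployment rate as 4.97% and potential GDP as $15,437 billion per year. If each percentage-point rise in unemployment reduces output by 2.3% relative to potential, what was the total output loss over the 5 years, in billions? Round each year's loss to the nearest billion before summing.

Year 2001: gap = -2.3 × (6.26 - 4.97) = -2.967%, loss ≈ 15437 × 2.967/100 ≈ 458.
Year 2002: gap = -2.3 × (8.13 - 4.97) = -7.268%, loss ≈ 15437 × 7.268/100 ≈ 1122.
Year 2003: gap = -2.3 × (7.18 - 4.97) = -5.083%, loss ≈ 15437 × 5.083/100 ≈ 785.
Year 2004: gap = -2.3 × (8.9 - 4.97) = -9.039%, loss ≈ 15437 × 9.039/100 ≈ 1395.
Year 2005: gap = -2.3 × (5.93 - 4.97) = -2.208%, loss ≈ 15437 × 2.208/100 ≈ 341.
Total lost output = 458 + 1122 + 785 + 1395 + 341 = 4101 billion.

$4,101 billion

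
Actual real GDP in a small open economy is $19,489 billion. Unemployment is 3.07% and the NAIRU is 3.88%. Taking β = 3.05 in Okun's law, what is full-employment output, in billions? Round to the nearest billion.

Unemployment gap = 3.07 - 3.88 = -0.81 points, so output gap = -3.05 × (-0.81) = 2.4705%.
Since Y = Y* × (1 + gap/100), Y* = 19489/1.024705 ≈ 19019 billion.

$19,019 billion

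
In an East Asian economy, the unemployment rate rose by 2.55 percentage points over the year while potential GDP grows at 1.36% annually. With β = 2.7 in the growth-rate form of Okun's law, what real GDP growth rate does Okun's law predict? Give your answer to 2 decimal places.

Growth-rate Okun's law: g_Y = g_Y* - β × Δu.
g_Y = 1.36 - 2.7 × (2.55) = 1.36 - 6.885 = -5.525%, i.e. -5.53% to 2 d.p.

-5.53%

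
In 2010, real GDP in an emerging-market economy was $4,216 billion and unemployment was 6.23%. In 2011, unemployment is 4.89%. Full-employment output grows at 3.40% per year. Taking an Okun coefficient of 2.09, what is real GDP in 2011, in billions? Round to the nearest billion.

$4,477 billion

Δu = 4.89 - 6.23 = -1.34 points.
Okun's law (growth form): g_Y = g_Y* - β × Δu = 3.40 - 2.09 × (-1.34) = 3.4 + 2.8006 = 6.2006%.
Real GDP in the next year = 4216 × (1 + 6.2006/100) = 4216 × 1.062006 ≈ 4477 billion.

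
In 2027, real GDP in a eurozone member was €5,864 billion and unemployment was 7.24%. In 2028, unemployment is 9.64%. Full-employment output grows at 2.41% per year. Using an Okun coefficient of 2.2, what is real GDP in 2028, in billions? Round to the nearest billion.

€5,696 billion

Δu = 9.64 - 7.24 = 2.4 points.
Okun's law (growth form): g_Y = g_Y* - β × Δu = 2.41 - 2.2 × (2.40) = 2.41 - 5.28 = -2.87%.
Real GDP in the next year = 5864 × (1 - 2.87/100) = 5864 × 0.9713 ≈ 5696 billion.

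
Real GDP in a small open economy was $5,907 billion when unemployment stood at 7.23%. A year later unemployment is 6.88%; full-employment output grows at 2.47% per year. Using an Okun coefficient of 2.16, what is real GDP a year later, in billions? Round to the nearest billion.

$6,098 billion

Δu = 6.88 - 7.23 = -0.35 points.
Okun's law (growth form): g_Y = g_Y* - β × Δu = 2.47 - 2.16 × (-0.35) = 2.47 + 0.756 = 3.226%.
Real GDP in the next year = 5907 × (1 + 3.226/100) = 5907 × 1.03226 ≈ 6098 billion.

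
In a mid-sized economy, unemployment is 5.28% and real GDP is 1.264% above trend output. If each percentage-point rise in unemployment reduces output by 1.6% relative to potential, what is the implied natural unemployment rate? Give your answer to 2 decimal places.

6.07%

From Okun's law, u - u* = -(output gap)/β = -(1.264)/1.6 = -0.79 points.
So u* = 5.28 + 0.79 = 6.07%.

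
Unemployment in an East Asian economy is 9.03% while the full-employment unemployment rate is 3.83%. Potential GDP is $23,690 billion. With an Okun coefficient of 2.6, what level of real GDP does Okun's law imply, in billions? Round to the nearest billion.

$20,487 billion

Unemployment gap = 9.03 - 3.83 = 5.2 points, so the output gap is -2.6 × 5.2 = -13.52%.
Actual GDP = 23690 × (1 - 13.52/100) = 23690 × 0.8648 ≈ 20487 billion.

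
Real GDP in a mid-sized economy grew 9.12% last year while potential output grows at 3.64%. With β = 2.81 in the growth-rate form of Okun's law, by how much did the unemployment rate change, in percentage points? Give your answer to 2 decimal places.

Growth-rate Okun's law: g_Y = g_Y* - β × Δu, so Δu = (g_Y* - g_Y)/β.
Δu = (3.64 - 9.12)/2.81 = -5.48/2.81 = -1.95 percentage points.

-1.95 percentage points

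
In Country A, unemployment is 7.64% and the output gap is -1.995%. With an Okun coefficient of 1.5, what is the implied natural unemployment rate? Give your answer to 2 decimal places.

6.31%

From Okun's law, u - u* = -(output gap)/β = -(-1.995)/1.5 = 1.33 points.
So u* = 7.64 - 1.33 = 6.31%.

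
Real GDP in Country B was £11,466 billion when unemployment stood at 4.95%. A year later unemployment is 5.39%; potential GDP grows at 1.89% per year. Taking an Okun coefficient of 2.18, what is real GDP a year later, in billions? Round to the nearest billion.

£11,573 billion

Δu = 5.39 - 4.95 = 0.44 points.
Okun's law (growth form): g_Y = g_Y* - β × Δu = 1.89 - 2.18 × (0.44) = 1.89 - 0.9592 = 0.9308%.
Real GDP in the next year = 11466 × (1 + 0.9308/100) = 11466 × 1.009308 ≈ 11573 billion.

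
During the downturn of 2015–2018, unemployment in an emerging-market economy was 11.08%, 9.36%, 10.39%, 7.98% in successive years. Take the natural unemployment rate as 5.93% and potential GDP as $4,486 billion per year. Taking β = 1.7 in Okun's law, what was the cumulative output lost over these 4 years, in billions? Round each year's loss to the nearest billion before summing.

$1,151 billion

Year 2015: gap = -1.7 × (11.08 - 5.93) = -8.755%, loss ≈ 4486 × 8.755/100 ≈ 393.
Year 2016: gap = -1.7 × (9.36 - 5.93) = -5.831%, loss ≈ 4486 × 5.831/100 ≈ 262.
Year 2017: gap = -1.7 × (10.39 - 5.93) = -7.582%, loss ≈ 4486 × 7.582/100 ≈ 340.
Year 2018: gap = -1.7 × (7.98 - 5.93) = -3.485%, loss ≈ 4486 × 3.485/100 ≈ 156.
Total lost output = 393 + 262 + 340 + 156 = 1151 billion.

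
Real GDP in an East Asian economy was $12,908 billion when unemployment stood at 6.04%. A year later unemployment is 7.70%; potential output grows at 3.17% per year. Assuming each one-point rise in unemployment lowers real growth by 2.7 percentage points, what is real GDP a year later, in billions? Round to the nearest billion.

$12,739 billion

Δu = 7.7 - 6.04 = 1.66 points.
Okun's law (growth form): g_Y = g_Y* - β × Δu = 3.17 - 2.7 × (1.66) = 3.17 - 4.482 = -1.312%.
Real GDP in the next year = 12908 × (1 - 1.312/100) = 12908 × 0.98688 ≈ 12739 billion.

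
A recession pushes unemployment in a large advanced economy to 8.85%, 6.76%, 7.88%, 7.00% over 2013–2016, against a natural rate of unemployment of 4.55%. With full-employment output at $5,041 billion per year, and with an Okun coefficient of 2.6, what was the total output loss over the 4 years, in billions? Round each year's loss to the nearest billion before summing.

$1,611 billion

Year 2013: gap = -2.6 × (8.85 - 4.55) = -11.18%, loss ≈ 5041 × 11.18/100 ≈ 564.
Year 2014: gap = -2.6 × (6.76 - 4.55) = -5.746%, loss ≈ 5041 × 5.746/100 ≈ 290.
Year 2015: gap = -2.6 × (7.88 - 4.55) = -8.658%, loss ≈ 5041 × 8.658/100 ≈ 436.
Year 2016: gap = -2.6 × (7 - 4.55) = -6.37%, loss ≈ 5041 × 6.37/100 ≈ 321.
Total lost output = 564 + 290 + 436 + 321 = 1611 billion.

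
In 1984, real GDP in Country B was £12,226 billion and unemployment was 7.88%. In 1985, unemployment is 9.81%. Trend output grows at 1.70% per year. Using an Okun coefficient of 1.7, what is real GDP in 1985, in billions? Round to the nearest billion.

Δu = 9.81 - 7.88 = 1.93 points.
Okun's law (growth form): g_Y = g_Y* - β × Δu = 1.70 - 1.7 × (1.93) = 1.7 - 3.281 = -1.581%.
Real GDP in the next year = 12226 × (1 - 1.581/100) = 12226 × 0.98419 ≈ 12033 billion.

£12,033 billion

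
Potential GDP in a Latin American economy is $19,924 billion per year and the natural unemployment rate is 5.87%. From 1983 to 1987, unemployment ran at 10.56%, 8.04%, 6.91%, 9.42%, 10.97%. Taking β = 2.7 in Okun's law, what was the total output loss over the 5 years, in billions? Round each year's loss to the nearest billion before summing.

Year 1983: gap = -2.7 × (10.56 - 5.87) = -12.663%, loss ≈ 19924 × 12.663/100 ≈ 2523.
Year 1984: gap = -2.7 × (8.04 - 5.87) = -5.859%, loss ≈ 19924 × 5.859/100 ≈ 1167.
Year 1985: gap = -2.7 × (6.91 - 5.87) = -2.808%, loss ≈ 19924 × 2.808/100 ≈ 559.
Year 1986: gap = -2.7 × (9.42 - 5.87) = -9.585%, loss ≈ 19924 × 9.585/100 ≈ 1910.
Year 1987: gap = -2.7 × (10.97 - 5.87) = -13.77%, loss ≈ 19924 × 13.77/100 ≈ 2744.
Total lost output = 2523 + 1167 + 559 + 1910 + 2744 = 8903 billion.

$8,903 billion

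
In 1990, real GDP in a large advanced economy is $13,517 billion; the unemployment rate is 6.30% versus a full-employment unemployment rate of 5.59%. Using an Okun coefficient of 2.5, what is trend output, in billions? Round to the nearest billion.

$13,761 billion

Unemployment gap = 6.3 - 5.59 = 0.71 points, so output gap = -2.5 × 0.71 = -1.775%.
Since Y = Y* × (1 + gap/100), Y* = 13517/0.98225 ≈ 13761 billion.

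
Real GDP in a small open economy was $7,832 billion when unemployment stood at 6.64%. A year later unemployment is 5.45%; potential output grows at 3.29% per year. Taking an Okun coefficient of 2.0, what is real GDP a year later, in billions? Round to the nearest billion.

Δu = 5.45 - 6.64 = -1.19 points.
Okun's law (growth form): g_Y = g_Y* - β × Δu = 3.29 - 2.0 × (-1.19) = 3.29 + 2.38 = 5.67%.
Real GDP in the next year = 7832 × (1 + 5.67/100) = 7832 × 1.0567 ≈ 8276 billion.

$8,276 billion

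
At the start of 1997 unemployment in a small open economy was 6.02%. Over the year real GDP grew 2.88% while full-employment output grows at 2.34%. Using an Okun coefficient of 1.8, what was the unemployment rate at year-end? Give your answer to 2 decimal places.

5.72%

Growth-rate Okun's law: g_Y = g_Y* - β × Δu, so Δu = (g_Y* - g_Y)/β.
Δu = (2.34 - 2.88)/1.8 = -0.54/1.8 = -0.30 percentage points.
Year-end unemployment = 6.02 - 0.3 = 5.72%.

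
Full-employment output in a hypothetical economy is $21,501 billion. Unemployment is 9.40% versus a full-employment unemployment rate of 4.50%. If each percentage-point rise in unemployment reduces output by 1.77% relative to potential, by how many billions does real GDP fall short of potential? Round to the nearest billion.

$1,865 billion

Output gap = -1.77 × (9.4 - 4.5) = -1.77 × 4.9 = -8.673%.
Actual GDP ≈ 21501 × 0.91327 ≈ 19636 billion, so the shortfall is 21501 - 19636 = 1865 billion.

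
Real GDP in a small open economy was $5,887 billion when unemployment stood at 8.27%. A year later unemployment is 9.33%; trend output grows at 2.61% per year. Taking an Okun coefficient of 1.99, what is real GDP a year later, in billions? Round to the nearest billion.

Δu = 9.33 - 8.27 = 1.06 points.
Okun's law (growth form): g_Y = g_Y* - β × Δu = 2.61 - 1.99 × (1.06) = 2.61 - 2.1094 = 0.5006%.
Real GDP in the next year = 5887 × (1 + 0.5006/100) = 5887 × 1.005006 ≈ 5916 billion.

$5,916 billion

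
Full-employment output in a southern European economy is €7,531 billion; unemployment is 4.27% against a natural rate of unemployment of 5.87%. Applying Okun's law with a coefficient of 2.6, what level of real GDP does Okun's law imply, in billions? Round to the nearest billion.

Unemployment gap = 4.27 - 5.87 = -1.6 points, so the output gap is -2.6 × (-1.6) = 4.16%.
Actual GDP = 7531 × (1 + 4.16/100) = 7531 × 1.0416 ≈ 7844 billion.

€7,844 billion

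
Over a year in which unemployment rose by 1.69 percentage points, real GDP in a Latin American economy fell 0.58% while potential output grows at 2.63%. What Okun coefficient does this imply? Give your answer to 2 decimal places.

β ≈ 1.90

Growth form: g_Y = g_Y* - β × Δu, so β = (g_Y* - g_Y)/Δu.
β = (2.63 + 0.58)/1.69 = 3.21/1.69 = 1.90.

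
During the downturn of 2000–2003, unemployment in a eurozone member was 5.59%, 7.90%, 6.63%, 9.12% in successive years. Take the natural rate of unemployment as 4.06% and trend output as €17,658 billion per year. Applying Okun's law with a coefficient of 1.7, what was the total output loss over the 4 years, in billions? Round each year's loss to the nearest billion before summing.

€3,902 billion

Year 2000: gap = -1.7 × (5.59 - 4.06) = -2.601%, loss ≈ 17658 × 2.601/100 ≈ 459.
Year 2001: gap = -1.7 × (7.9 - 4.06) = -6.528%, loss ≈ 17658 × 6.528/100 ≈ 1153.
Year 2002: gap = -1.7 × (6.63 - 4.06) = -4.369%, loss ≈ 17658 × 4.369/100 ≈ 771.
Year 2003: gap = -1.7 × (9.12 - 4.06) = -8.602%, loss ≈ 17658 × 8.602/100 ≈ 1519.
Total lost output = 459 + 1153 + 771 + 1519 = 3902 billion.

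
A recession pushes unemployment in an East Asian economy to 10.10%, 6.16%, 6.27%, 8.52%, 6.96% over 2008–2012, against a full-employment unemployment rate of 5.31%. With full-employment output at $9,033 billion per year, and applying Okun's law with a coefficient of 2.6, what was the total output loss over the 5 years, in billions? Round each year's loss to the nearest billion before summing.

$2,692 billion

Year 2008: gap = -2.6 × (10.1 - 5.31) = -12.454%, loss ≈ 9033 × 12.454/100 ≈ 1125.
Year 2009: gap = -2.6 × (6.16 - 5.31) = -2.21%, loss ≈ 9033 × 2.21/100 ≈ 200.
Year 2010: gap = -2.6 × (6.27 - 5.31) = -2.496%, loss ≈ 9033 × 2.496/100 ≈ 225.
Year 2011: gap = -2.6 × (8.52 - 5.31) = -8.346%, loss ≈ 9033 × 8.346/100 ≈ 754.
Year 2012: gap = -2.6 × (6.96 - 5.31) = -4.29%, loss ≈ 9033 × 4.29/100 ≈ 388.
Total lost output = 1125 + 200 + 225 + 754 + 388 = 2692 billion.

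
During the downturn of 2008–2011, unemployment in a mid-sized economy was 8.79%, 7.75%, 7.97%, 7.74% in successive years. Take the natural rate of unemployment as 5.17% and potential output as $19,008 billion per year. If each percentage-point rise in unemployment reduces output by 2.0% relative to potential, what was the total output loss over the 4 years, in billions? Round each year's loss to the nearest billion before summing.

Year 2008: gap = -2.0 × (8.79 - 5.17) = -7.24%, loss ≈ 19008 × 7.24/100 ≈ 1376.
Year 2009: gap = -2.0 × (7.75 - 5.17) = -5.16%, loss ≈ 19008 × 5.16/100 ≈ 981.
Year 2010: gap = -2.0 × (7.97 - 5.17) = -5.6%, loss ≈ 19008 × 5.6/100 ≈ 1064.
Year 2011: gap = -2.0 × (7.74 - 5.17) = -5.14%, loss ≈ 19008 × 5.14/100 ≈ 977.
Total lost output = 1376 + 981 + 1064 + 977 = 4398 billion.

$4,398 billion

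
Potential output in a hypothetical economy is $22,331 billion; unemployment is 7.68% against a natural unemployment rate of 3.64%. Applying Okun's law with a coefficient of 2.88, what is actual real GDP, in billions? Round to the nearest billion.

$19,733 billion

Unemployment gap = 7.68 - 3.64 = 4.04 points, so the output gap is -2.88 × 4.04 = -11.6352%.
Actual GDP = 22331 × (1 - 11.6352/100) = 22331 × 0.883648 ≈ 19733 billion.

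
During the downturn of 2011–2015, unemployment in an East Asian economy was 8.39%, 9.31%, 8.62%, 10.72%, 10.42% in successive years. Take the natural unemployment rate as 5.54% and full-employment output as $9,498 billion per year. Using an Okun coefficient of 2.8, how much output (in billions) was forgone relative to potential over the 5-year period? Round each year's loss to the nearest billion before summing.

$5,256 billion

Year 2011: gap = -2.8 × (8.39 - 5.54) = -7.98%, loss ≈ 9498 × 7.98/100 ≈ 758.
Year 2012: gap = -2.8 × (9.31 - 5.54) = -10.556%, loss ≈ 9498 × 10.556/100 ≈ 1003.
Year 2013: gap = -2.8 × (8.62 - 5.54) = -8.624%, loss ≈ 9498 × 8.624/100 ≈ 819.
Year 2014: gap = -2.8 × (10.72 - 5.54) = -14.504%, loss ≈ 9498 × 14.504/100 ≈ 1378.
Year 2015: gap = -2.8 × (10.42 - 5.54) = -13.664%, loss ≈ 9498 × 13.664/100 ≈ 1298.
Total lost output = 758 + 1003 + 819 + 1378 + 1298 = 5256 billion.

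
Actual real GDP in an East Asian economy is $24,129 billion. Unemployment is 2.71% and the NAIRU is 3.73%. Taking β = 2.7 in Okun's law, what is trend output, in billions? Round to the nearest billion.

$23,482 billion

Unemployment gap = 2.71 - 3.73 = -1.02 points, so output gap = -2.7 × (-1.02) = 2.754%.
Since Y = Y* × (1 + gap/100), Y* = 24129/1.02754 ≈ 23482 billion.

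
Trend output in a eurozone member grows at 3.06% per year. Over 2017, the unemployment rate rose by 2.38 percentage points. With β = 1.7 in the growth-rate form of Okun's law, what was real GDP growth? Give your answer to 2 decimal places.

-0.99%

Growth-rate Okun's law: g_Y = g_Y* - β × Δu.
g_Y = 3.06 - 1.7 × (2.38) = 3.06 - 4.046 = -0.986%, i.e. -0.99% to 2 d.p.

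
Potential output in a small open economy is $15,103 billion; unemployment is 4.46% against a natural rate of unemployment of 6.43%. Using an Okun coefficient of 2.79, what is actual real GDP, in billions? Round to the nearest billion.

$15,933 billion

Unemployment gap = 4.46 - 6.43 = -1.97 points, so the output gap is -2.79 × (-1.97) = 5.4963%.
Actual GDP = 15103 × (1 + 5.4963/100) = 15103 × 1.054963 ≈ 15933 billion.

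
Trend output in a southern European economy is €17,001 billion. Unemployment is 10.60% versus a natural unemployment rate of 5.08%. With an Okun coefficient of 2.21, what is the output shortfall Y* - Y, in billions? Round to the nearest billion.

€2,074 billion

Output gap = -2.21 × (10.6 - 5.08) = -2.21 × 5.52 = -12.1992%.
Actual GDP ≈ 17001 × 0.878008 ≈ 14927 billion, so the shortfall is 17001 - 14927 = 2074 billion.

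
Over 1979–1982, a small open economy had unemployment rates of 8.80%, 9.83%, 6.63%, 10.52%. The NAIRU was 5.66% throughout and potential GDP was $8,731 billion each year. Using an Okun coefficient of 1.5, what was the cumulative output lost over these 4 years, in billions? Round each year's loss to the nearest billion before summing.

Year 1979: gap = -1.5 × (8.8 - 5.66) = -4.71%, loss ≈ 8731 × 4.71/100 ≈ 411.
Year 1980: gap = -1.5 × (9.83 - 5.66) = -6.255%, loss ≈ 8731 × 6.255/100 ≈ 546.
Year 1981: gap = -1.5 × (6.63 - 5.66) = -1.455%, loss ≈ 8731 × 1.455/100 ≈ 127.
Year 1982: gap = -1.5 × (10.52 - 5.66) = -7.29%, loss ≈ 8731 × 7.29/100 ≈ 636.
Total lost output = 411 + 546 + 127 + 636 = 1720 billion.

$1,720 billion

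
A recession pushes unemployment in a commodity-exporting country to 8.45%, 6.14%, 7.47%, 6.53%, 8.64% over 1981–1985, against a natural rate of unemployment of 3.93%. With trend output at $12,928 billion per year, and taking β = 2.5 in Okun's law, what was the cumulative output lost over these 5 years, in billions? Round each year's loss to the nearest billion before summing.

Year 1981: gap = -2.5 × (8.45 - 3.93) = -11.3%, loss ≈ 12928 × 11.3/100 ≈ 1461.
Year 1982: gap = -2.5 × (6.14 - 3.93) = -5.525%, loss ≈ 12928 × 5.525/100 ≈ 714.
Year 1983: gap = -2.5 × (7.47 - 3.93) = -8.85%, loss ≈ 12928 × 8.85/100 ≈ 1144.
Year 1984: gap = -2.5 × (6.53 - 3.93) = -6.5%, loss ≈ 12928 × 6.5/100 ≈ 840.
Year 1985: gap = -2.5 × (8.64 - 3.93) = -11.775%, loss ≈ 12928 × 11.775/100 ≈ 1522.
Total lost output = 1461 + 714 + 1144 + 840 + 1522 = 5681 billion.

$5,681 billion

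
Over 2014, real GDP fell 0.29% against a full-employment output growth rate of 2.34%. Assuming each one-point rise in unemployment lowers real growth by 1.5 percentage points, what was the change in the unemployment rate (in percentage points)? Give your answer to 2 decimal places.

Growth-rate Okun's law: g_Y = g_Y* - β × Δu, so Δu = (g_Y* - g_Y)/β.
Δu = (2.34 + 0.29)/1.5 = 2.63/1.5 = 1.75 percentage points.

1.75 percentage points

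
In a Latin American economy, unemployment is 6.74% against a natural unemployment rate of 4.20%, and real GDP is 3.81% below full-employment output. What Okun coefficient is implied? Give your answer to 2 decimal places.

Okun's law: output gap = -β × (u - u*).
-3.81 = -β × (6.74 - 4.2) = -β × 2.54, so β = 3.81/2.54 = 1.50.

β ≈ 1.50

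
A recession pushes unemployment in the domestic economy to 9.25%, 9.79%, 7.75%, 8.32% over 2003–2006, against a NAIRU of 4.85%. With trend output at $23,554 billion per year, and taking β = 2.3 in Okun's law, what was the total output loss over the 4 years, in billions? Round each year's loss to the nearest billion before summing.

$8,511 billion

Year 2003: gap = -2.3 × (9.25 - 4.85) = -10.12%, loss ≈ 23554 × 10.12/100 ≈ 2384.
Year 2004: gap = -2.3 × (9.79 - 4.85) = -11.362%, loss ≈ 23554 × 11.362/100 ≈ 2676.
Year 2005: gap = -2.3 × (7.75 - 4.85) = -6.67%, loss ≈ 23554 × 6.67/100 ≈ 1571.
Year 2006: gap = -2.3 × (8.32 - 4.85) = -7.981%, loss ≈ 23554 × 7.981/100 ≈ 1880.
Total lost output = 2384 + 2676 + 1571 + 1880 = 8511 billion.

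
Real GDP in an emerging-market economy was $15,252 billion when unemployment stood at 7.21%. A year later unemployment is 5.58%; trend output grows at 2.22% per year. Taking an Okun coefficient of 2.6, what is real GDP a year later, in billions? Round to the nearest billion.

$16,237 billion

Δu = 5.58 - 7.21 = -1.63 points.
Okun's law (growth form): g_Y = g_Y* - β × Δu = 2.22 - 2.6 × (-1.63) = 2.22 + 4.238 = 6.458%.
Real GDP in the next year = 15252 × (1 + 6.458/100) = 15252 × 1.06458 ≈ 16237 billion.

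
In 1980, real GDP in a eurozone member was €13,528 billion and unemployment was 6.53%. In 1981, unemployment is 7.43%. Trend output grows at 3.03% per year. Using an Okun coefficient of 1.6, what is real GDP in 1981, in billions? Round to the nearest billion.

€13,743 billion

Δu = 7.43 - 6.53 = 0.9 points.
Okun's law (growth form): g_Y = g_Y* - β × Δu = 3.03 - 1.6 × (0.90) = 3.03 - 1.44 = 1.59%.
Real GDP in the next year = 13528 × (1 + 1.59/100) = 13528 × 1.0159 ≈ 13743 billion.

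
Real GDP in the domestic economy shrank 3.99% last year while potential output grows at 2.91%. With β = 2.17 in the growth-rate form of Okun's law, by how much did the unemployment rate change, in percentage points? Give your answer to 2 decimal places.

3.18 percentage points

Growth-rate Okun's law: g_Y = g_Y* - β × Δu, so Δu = (g_Y* - g_Y)/β.
Δu = (2.91 + 3.99)/2.17 = 6.9/2.17 = 3.18 percentage points.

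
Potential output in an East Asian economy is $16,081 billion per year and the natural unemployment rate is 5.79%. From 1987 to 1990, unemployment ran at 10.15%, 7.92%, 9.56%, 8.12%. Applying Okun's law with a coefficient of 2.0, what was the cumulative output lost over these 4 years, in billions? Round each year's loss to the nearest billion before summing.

Year 1987: gap = -2.0 × (10.15 - 5.79) = -8.72%, loss ≈ 16081 × 8.72/100 ≈ 1402.
Year 1988: gap = -2.0 × (7.92 - 5.79) = -4.26%, loss ≈ 16081 × 4.26/100 ≈ 685.
Year 1989: gap = -2.0 × (9.56 - 5.79) = -7.54%, loss ≈ 16081 × 7.54/100 ≈ 1213.
Year 1990: gap = -2.0 × (8.12 - 5.79) = -4.66%, loss ≈ 16081 × 4.66/100 ≈ 749.
Total lost output = 1402 + 685 + 1213 + 749 = 4049 billion.

$4,049 billion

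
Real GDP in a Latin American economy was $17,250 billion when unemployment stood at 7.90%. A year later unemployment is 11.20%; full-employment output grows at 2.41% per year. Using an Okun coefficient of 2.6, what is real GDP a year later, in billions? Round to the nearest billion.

$16,186 billion

Δu = 11.2 - 7.9 = 3.3 points.
Okun's law (growth form): g_Y = g_Y* - β × Δu = 2.41 - 2.6 × (3.30) = 2.41 - 8.58 = -6.17%.
Real GDP in the next year = 17250 × (1 - 6.17/100) = 17250 × 0.9383 ≈ 16186 billion.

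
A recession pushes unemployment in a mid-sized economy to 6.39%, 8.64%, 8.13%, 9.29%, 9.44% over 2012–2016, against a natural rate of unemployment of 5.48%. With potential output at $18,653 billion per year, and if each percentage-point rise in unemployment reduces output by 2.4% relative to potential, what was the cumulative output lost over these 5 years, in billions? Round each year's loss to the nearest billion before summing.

Year 2012: gap = -2.4 × (6.39 - 5.48) = -2.184%, loss ≈ 18653 × 2.184/100 ≈ 407.
Year 2013: gap = -2.4 × (8.64 - 5.48) = -7.584%, loss ≈ 18653 × 7.584/100 ≈ 1415.
Year 2014: gap = -2.4 × (8.13 - 5.48) = -6.36%, loss ≈ 18653 × 6.36/100 ≈ 1186.
Year 2015: gap = -2.4 × (9.29 - 5.48) = -9.144%, loss ≈ 18653 × 9.144/100 ≈ 1706.
Year 2016: gap = -2.4 × (9.44 - 5.48) = -9.504%, loss ≈ 18653 × 9.504/100 ≈ 1773.
Total lost output = 407 + 1415 + 1186 + 1706 + 1773 = 6487 billion.

$6,487 billion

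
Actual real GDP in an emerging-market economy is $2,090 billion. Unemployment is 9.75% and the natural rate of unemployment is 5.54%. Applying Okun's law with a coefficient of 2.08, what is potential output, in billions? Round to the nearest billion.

Unemployment gap = 9.75 - 5.54 = 4.21 points, so output gap = -2.08 × 4.21 = -8.7568%.
Since Y = Y* × (1 + gap/100), Y* = 2090/0.912432 ≈ 2291 billion.

$2,291 billion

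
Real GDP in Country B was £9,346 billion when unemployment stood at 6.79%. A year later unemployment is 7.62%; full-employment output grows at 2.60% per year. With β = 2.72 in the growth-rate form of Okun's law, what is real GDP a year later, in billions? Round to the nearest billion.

Δu = 7.62 - 6.79 = 0.83 points.
Okun's law (growth form): g_Y = g_Y* - β × Δu = 2.60 - 2.72 × (0.83) = 2.6 - 2.2576 = 0.3424%.
Real GDP in the next year = 9346 × (1 + 0.3424/100) = 9346 × 1.003424 ≈ 9378 billion.

£9,378 billion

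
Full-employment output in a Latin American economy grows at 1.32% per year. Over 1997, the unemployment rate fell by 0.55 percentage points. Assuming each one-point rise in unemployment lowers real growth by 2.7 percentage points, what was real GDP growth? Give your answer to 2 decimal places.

Growth-rate Okun's law: g_Y = g_Y* - β × Δu.
g_Y = 1.32 - 2.7 × (-0.55) = 1.32 + 1.485 = 2.805%, i.e. 2.81% to 2 d.p.

2.81%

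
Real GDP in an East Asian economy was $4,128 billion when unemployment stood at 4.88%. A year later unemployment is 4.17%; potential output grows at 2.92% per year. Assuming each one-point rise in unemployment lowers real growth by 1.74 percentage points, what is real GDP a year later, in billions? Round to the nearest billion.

Δu = 4.17 - 4.88 = -0.71 points.
Okun's law (growth form): g_Y = g_Y* - β × Δu = 2.92 - 1.74 × (-0.71) = 2.92 + 1.2354 = 4.1554%.
Real GDP in the next year = 4128 × (1 + 4.1554/100) = 4128 × 1.041554 ≈ 4300 billion.

$4,300 billion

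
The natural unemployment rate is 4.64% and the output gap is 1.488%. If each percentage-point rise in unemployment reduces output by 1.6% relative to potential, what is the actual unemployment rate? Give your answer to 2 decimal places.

From Okun's law, u - u* = -(output gap)/β = -(1.488)/1.6 = -0.93 points.
So u = 4.64 - 0.93 = 3.71%.

3.71%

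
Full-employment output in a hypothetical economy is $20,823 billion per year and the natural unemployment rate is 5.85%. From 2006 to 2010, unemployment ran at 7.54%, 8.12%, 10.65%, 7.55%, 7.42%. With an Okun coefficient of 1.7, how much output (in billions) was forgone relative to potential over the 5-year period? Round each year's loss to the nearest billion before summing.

Year 2006: gap = -1.7 × (7.54 - 5.85) = -2.873%, loss ≈ 20823 × 2.873/100 ≈ 598.
Year 2007: gap = -1.7 × (8.12 - 5.85) = -3.859%, loss ≈ 20823 × 3.859/100 ≈ 804.
Year 2008: gap = -1.7 × (10.65 - 5.85) = -8.16%, loss ≈ 20823 × 8.16/100 ≈ 1699.
Year 2009: gap = -1.7 × (7.55 - 5.85) = -2.89%, loss ≈ 20823 × 2.89/100 ≈ 602.
Year 2010: gap = -1.7 × (7.42 - 5.85) = -2.669%, loss ≈ 20823 × 2.669/100 ≈ 556.
Total lost output = 598 + 804 + 1699 + 602 + 556 = 4259 billion.

$4,259 billion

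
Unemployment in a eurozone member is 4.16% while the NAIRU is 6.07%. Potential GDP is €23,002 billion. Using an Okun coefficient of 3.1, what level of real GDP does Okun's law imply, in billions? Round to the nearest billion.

Unemployment gap = 4.16 - 6.07 = -1.91 points, so the output gap is -3.1 × (-1.91) = 5.921%.
Actual GDP = 23002 × (1 + 5.921/100) = 23002 × 1.05921 ≈ 24364 billion.

€24,364 billion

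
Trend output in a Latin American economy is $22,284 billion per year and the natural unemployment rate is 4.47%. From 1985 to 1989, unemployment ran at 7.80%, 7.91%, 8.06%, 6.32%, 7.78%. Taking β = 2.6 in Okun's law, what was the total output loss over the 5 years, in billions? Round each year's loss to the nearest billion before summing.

$8,992 billion

Year 1985: gap = -2.6 × (7.8 - 4.47) = -8.658%, loss ≈ 22284 × 8.658/100 ≈ 1929.
Year 1986: gap = -2.6 × (7.91 - 4.47) = -8.944%, loss ≈ 22284 × 8.944/100 ≈ 1993.
Year 1987: gap = -2.6 × (8.06 - 4.47) = -9.334%, loss ≈ 22284 × 9.334/100 ≈ 2080.
Year 1988: gap = -2.6 × (6.32 - 4.47) = -4.81%, loss ≈ 22284 × 4.81/100 ≈ 1072.
Year 1989: gap = -2.6 × (7.78 - 4.47) = -8.606%, loss ≈ 22284 × 8.606/100 ≈ 1918.
Total lost output = 1929 + 1993 + 2080 + 1072 + 1918 = 8992 billion.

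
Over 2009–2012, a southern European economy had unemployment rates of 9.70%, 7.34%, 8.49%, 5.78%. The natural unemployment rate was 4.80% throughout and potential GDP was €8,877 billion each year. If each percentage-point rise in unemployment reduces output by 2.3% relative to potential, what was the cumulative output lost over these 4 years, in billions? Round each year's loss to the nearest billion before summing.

Year 2009: gap = -2.3 × (9.7 - 4.8) = -11.27%, loss ≈ 8877 × 11.27/100 ≈ 1000.
Year 2010: gap = -2.3 × (7.34 - 4.8) = -5.842%, loss ≈ 8877 × 5.842/100 ≈ 519.
Year 2011: gap = -2.3 × (8.49 - 4.8) = -8.487%, loss ≈ 8877 × 8.487/100 ≈ 753.
Year 2012: gap = -2.3 × (5.78 - 4.8) = -2.254%, loss ≈ 8877 × 2.254/100 ≈ 200.
Total lost output = 1000 + 519 + 753 + 200 = 2472 billion.

€2,472 billion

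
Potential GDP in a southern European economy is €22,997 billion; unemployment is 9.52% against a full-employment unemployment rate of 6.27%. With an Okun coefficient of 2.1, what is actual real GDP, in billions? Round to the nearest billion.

Unemployment gap = 9.52 - 6.27 = 3.25 points, so the output gap is -2.1 × 3.25 = -6.825%.
Actual GDP = 22997 × (1 - 6.825/100) = 22997 × 0.93175 ≈ 21427 billion.

€21,427 billion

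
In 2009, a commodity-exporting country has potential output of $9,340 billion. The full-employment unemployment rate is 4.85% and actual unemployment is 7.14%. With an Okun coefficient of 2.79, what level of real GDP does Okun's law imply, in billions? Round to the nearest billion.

Unemployment gap = 7.14 - 4.85 = 2.29 points, so the output gap is -2.79 × 2.29 = -6.3891%.
Actual GDP = 9340 × (1 - 6.3891/100) = 9340 × 0.936109 ≈ 8743 billion.

$8,743 billion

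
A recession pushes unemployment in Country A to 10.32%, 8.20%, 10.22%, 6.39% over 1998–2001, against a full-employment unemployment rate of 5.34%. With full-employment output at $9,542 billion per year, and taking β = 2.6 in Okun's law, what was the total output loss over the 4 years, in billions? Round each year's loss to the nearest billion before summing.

Year 1998: gap = -2.6 × (10.32 - 5.34) = -12.948%, loss ≈ 9542 × 12.948/100 ≈ 1235.
Year 1999: gap = -2.6 × (8.2 - 5.34) = -7.436%, loss ≈ 9542 × 7.436/100 ≈ 710.
Year 2000: gap = -2.6 × (10.22 - 5.34) = -12.688%, loss ≈ 9542 × 12.688/100 ≈ 1211.
Year 2001: gap = -2.6 × (6.39 - 5.34) = -2.73%, loss ≈ 9542 × 2.73/100 ≈ 260.
Total lost output = 1235 + 710 + 1211 + 260 = 3416 billion.

$3,416 billion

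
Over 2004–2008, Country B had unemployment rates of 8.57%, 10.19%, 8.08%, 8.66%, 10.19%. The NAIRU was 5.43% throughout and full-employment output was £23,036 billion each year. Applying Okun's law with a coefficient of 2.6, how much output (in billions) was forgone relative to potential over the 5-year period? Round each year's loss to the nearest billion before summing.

Year 2004: gap = -2.6 × (8.57 - 5.43) = -8.164%, loss ≈ 23036 × 8.164/100 ≈ 1881.
Year 2005: gap = -2.6 × (10.19 - 5.43) = -12.376%, loss ≈ 23036 × 12.376/100 ≈ 2851.
Year 2006: gap = -2.6 × (8.08 - 5.43) = -6.89%, loss ≈ 23036 × 6.89/100 ≈ 1587.
Year 2007: gap = -2.6 × (8.66 - 5.43) = -8.398%, loss ≈ 23036 × 8.398/100 ≈ 1935.
Year 2008: gap = -2.6 × (10.19 - 5.43) = -12.376%, loss ≈ 23036 × 12.376/100 ≈ 2851.
Total lost output = 1881 + 2851 + 1587 + 1935 + 2851 = 11105 billion.

£11,105 billion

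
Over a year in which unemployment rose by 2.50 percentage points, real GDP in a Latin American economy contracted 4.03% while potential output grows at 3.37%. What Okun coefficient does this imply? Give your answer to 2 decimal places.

Growth form: g_Y = g_Y* - β × Δu, so β = (g_Y* - g_Y)/Δu.
β = (3.37 + 4.03)/2.50 = 7.4/2.50 = 2.96.

β ≈ 2.96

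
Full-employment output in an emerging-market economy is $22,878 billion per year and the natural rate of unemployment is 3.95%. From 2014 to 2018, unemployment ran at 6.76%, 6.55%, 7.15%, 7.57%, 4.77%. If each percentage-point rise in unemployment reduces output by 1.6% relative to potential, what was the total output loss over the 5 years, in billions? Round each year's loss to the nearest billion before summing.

Year 2014: gap = -1.6 × (6.76 - 3.95) = -4.496%, loss ≈ 22878 × 4.496/100 ≈ 1029.
Year 2015: gap = -1.6 × (6.55 - 3.95) = -4.16%, loss ≈ 22878 × 4.16/100 ≈ 952.
Year 2016: gap = -1.6 × (7.15 - 3.95) = -5.12%, loss ≈ 22878 × 5.12/100 ≈ 1171.
Year 2017: gap = -1.6 × (7.57 - 3.95) = -5.792%, loss ≈ 22878 × 5.792/100 ≈ 1325.
Year 2018: gap = -1.6 × (4.77 - 3.95) = -1.312%, loss ≈ 22878 × 1.312/100 ≈ 300.
Total lost output = 1029 + 952 + 1171 + 1325 + 300 = 4777 billion.

$4,777 billion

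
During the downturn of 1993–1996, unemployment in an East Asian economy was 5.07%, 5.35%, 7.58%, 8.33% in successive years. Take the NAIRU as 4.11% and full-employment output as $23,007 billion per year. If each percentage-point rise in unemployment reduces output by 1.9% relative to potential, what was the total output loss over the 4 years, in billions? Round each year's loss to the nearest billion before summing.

$4,324 billion

Year 1993: gap = -1.9 × (5.07 - 4.11) = -1.824%, loss ≈ 23007 × 1.824/100 ≈ 420.
Year 1994: gap = -1.9 × (5.35 - 4.11) = -2.356%, loss ≈ 23007 × 2.356/100 ≈ 542.
Year 1995: gap = -1.9 × (7.58 - 4.11) = -6.593%, loss ≈ 23007 × 6.593/100 ≈ 1517.
Year 1996: gap = -1.9 × (8.33 - 4.11) = -8.018%, loss ≈ 23007 × 8.018/100 ≈ 1845.
Total lost output = 420 + 542 + 1517 + 1845 = 4324 billion.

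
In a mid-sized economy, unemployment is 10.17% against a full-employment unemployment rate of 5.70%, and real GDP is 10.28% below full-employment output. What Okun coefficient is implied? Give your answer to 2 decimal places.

Okun's law: output gap = -β × (u - u*).
-10.28 = -β × (10.17 - 5.7) = -β × 4.47, so β = 10.28/4.47 = 2.30.

β ≈ 2.30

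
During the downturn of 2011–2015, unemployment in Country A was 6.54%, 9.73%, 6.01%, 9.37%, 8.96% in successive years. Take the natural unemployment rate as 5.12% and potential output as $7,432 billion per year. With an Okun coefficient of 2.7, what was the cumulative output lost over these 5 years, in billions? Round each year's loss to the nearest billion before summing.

Year 2011: gap = -2.7 × (6.54 - 5.12) = -3.834%, loss ≈ 7432 × 3.834/100 ≈ 285.
Year 2012: gap = -2.7 × (9.73 - 5.12) = -12.447%, loss ≈ 7432 × 12.447/100 ≈ 925.
Year 2013: gap = -2.7 × (6.01 - 5.12) = -2.403%, loss ≈ 7432 × 2.403/100 ≈ 179.
Year 2014: gap = -2.7 × (9.37 - 5.12) = -11.475%, loss ≈ 7432 × 11.475/100 ≈ 853.
Year 2015: gap = -2.7 × (8.96 - 5.12) = -10.368%, loss ≈ 7432 × 10.368/100 ≈ 771.
Total lost output = 285 + 925 + 179 + 853 + 771 = 3013 billion.

$3,013 billion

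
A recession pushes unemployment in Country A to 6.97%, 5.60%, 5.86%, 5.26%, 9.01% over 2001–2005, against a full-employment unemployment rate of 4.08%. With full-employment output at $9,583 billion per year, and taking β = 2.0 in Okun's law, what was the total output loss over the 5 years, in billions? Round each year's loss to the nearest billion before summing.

$2,357 billion

Year 2001: gap = -2.0 × (6.97 - 4.08) = -5.78%, loss ≈ 9583 × 5.78/100 ≈ 554.
Year 2002: gap = -2.0 × (5.6 - 4.08) = -3.04%, loss ≈ 9583 × 3.04/100 ≈ 291.
Year 2003: gap = -2.0 × (5.86 - 4.08) = -3.56%, loss ≈ 9583 × 3.56/100 ≈ 341.
Year 2004: gap = -2.0 × (5.26 - 4.08) = -2.36%, loss ≈ 9583 × 2.36/100 ≈ 226.
Year 2005: gap = -2.0 × (9.01 - 4.08) = -9.86%, loss ≈ 9583 × 9.86/100 ≈ 945.
Total lost output = 554 + 291 + 341 + 226 + 945 = 2357 billion.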